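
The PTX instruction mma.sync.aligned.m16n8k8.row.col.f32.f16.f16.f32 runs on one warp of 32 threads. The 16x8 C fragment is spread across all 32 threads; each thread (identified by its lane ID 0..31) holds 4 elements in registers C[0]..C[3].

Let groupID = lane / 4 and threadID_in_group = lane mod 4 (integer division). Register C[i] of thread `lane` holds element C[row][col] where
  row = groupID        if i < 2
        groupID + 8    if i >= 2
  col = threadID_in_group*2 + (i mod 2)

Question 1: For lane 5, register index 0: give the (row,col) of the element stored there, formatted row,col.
1,2

lane 5⇒5/4=1, 5 mod 4=1
i=0  r:1+0⇒1  c:2·1+0⇒2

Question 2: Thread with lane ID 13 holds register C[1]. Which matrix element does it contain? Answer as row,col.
3,3

lane 13=>13/4=3, 13 mod 4=1
i=1  r:3+0=>3  c:2·1+1=>3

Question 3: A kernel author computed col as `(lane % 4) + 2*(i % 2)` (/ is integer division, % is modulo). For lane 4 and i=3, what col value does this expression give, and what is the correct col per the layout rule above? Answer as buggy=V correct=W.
`(lane % 4) + 2*(i % 2)`[4,3]->2
4: gid=1,tid=0
[3] (1+8,0*2+1) = (9,1)
col: 2 vs 1

buggy=2 correct=1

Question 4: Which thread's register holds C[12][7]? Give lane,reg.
19,3

r: 12->gid=4,r8=1  c: 7->tid=3,i&1=1
L=4*4+3=19  i=1*2+1=3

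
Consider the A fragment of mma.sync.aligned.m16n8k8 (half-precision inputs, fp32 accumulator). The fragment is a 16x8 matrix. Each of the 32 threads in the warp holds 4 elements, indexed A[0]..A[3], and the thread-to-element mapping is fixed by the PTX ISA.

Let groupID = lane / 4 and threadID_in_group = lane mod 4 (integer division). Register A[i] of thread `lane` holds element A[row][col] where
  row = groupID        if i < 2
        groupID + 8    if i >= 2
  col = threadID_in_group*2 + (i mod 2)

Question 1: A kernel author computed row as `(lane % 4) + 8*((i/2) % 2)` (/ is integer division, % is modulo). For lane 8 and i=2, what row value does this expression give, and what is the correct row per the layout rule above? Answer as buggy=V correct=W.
`(lane % 4) + 8*((i/2) % 2)`[8,2]→8
8: G=2,T=0
[2] (2+8,0*2+0) = (10,0)
row: 8 vs 10

buggy=8 correct=10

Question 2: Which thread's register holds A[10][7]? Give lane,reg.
11,3

r=10⇒gr=2,Rb=1  c=7⇒th=3,odd=1
L=2*4+3=11  i=1*2+1=3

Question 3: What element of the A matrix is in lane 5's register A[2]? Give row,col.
L=5->gid=5>>2=1, tid=5&3=1
[2]->row 1+8=9  col 1·2+0=2

9,2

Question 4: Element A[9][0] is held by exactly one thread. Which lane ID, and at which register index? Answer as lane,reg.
4,2

r:9=>grp=1,rB=1  c:0=>tig=0,lo=0
L=1*4+0=4  i=1*2+0=2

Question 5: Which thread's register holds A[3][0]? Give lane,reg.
12,0

r:3=>grp=3,rB=0  c:0=>tig=0,lo=0
L=3*4+0=12  i=0*2+0=0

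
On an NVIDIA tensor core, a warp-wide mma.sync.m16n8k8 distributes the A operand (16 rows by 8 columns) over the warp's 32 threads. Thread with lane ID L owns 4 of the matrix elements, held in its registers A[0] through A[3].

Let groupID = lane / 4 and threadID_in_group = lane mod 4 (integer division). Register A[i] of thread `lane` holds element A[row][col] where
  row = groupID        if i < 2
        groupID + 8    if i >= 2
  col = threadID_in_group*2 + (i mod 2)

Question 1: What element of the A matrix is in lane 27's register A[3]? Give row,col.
lane 27: G=6 (27/4), T=3 (27%4)
i=3: r=6+8=14, c=3*2+1=7

14,7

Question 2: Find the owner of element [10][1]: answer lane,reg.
8,3

r=10->g=2,rb=1  c=1->t=0,b0=1
L=2*4+0=8  i=1*2+1=3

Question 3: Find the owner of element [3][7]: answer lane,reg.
r: 3->gid=3,r8=0  c: 7->tid=3,i&1=1
L=3*4+3=15  i=0*2+1=1

15,1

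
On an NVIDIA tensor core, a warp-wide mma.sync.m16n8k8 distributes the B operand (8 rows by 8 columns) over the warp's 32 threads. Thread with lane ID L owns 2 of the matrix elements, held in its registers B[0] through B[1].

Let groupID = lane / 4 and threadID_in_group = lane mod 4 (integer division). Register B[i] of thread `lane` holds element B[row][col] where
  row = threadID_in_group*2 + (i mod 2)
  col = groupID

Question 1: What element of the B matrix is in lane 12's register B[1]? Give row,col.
1,3

lane 12: gr=3 (12/4), th=0 (12%4)
i=1: r=0*2+1=1, c=gr=3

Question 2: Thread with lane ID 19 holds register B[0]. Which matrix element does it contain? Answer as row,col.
6,4

19: g=4,t=3
[0] (3*2+0,4) = (6,4)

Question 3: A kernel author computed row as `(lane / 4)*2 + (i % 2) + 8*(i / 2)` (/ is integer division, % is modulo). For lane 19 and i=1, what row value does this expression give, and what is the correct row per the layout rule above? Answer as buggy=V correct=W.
buggy=9 correct=7

`(lane / 4)*2 + (i % 2) + 8*(i / 2)`[19,1]⇒9
19: gr=4,th=3
[1] (3*2+1,4) = (7,4)
row: 9 vs 7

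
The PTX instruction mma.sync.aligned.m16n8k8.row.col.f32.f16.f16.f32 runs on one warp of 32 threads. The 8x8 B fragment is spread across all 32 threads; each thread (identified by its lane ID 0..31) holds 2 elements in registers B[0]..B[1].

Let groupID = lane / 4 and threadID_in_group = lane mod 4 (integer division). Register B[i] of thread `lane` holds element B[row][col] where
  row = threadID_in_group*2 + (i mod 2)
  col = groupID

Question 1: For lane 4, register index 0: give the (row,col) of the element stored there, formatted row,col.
L=4=>grp=4>>2=1, tig=4&3=0
[0]=>row 0·2+0=0  col grp=1

0,1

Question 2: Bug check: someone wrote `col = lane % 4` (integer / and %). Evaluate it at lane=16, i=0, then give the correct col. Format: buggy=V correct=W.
buggy=0 correct=4

`lane % 4`[16,0]->0
lane 16->16/4=4, 16 mod 4=0
i=0  r:2·0+0->0  c:4
col: 0 vs 4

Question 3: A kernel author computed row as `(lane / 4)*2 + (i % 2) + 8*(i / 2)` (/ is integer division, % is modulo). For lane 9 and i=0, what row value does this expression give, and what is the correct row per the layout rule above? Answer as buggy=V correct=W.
buggy=4 correct=2

`(lane / 4)*2 + (i % 2) + 8*(i / 2)`[9,0]=>4
lane 9: grp=2 (9/4), tig=1 (9%4)
i=0: r=1*2+0=2, c=grp=2
row: 4 vs 2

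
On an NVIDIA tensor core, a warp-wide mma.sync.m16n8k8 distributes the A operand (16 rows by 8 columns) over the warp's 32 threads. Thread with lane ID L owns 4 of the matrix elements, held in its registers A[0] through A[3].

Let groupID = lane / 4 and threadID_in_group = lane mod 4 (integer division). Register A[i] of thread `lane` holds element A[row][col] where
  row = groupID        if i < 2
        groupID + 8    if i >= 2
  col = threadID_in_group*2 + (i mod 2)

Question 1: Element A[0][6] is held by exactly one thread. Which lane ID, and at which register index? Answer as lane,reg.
3,0

r:0=>grp=0,rB=0  c:6=>tig=3,lo=0
L=0*4+3=3  i=0*2+0=0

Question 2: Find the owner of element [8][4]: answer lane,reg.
2,2

r=8⇒gr=0,Rb=1  c=4⇒th=2,odd=0
L=0*4+2=2  i=1*2+0=2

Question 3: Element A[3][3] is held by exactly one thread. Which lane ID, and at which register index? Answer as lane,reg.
r=3->g=3,rb=0  c=3->t=1,b0=1
L=3*4+1=13  i=0*2+1=1

13,1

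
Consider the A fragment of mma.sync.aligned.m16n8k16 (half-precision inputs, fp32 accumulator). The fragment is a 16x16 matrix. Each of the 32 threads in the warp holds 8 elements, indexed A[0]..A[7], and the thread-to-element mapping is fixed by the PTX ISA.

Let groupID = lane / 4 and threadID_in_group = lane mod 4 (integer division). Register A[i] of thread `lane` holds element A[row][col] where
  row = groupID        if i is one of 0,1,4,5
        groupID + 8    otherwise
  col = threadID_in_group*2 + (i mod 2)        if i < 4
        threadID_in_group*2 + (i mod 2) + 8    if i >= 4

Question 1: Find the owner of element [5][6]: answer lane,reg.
23,0

r=5->g=5,rb=0  c=6->cb=0,t=3,b0=0
L=5*4+3=23  i=0*4+0*2+0=0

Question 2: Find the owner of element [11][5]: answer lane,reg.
14,3

r=11->g=3,rb=1  c=5->cb=0,t=2,b0=1
L=3*4+2=14  i=0*4+1*2+1=3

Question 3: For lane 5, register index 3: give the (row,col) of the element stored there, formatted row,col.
L=5->g=5>>2=1, t=5&3=1
[3]->row 1+8=9  col 1·2+1+0=3

9,3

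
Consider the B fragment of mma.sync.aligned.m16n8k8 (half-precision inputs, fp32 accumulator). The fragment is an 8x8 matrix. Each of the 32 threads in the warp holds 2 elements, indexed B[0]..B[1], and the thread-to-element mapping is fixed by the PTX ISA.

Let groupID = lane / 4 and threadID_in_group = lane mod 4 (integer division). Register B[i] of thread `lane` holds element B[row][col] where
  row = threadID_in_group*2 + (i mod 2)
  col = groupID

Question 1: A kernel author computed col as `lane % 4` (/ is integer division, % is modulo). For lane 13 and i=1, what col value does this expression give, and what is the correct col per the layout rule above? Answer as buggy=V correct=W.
buggy=1 correct=3

`lane % 4`[13,1]=>1
lane 13=>13/4=3, 13 mod 4=1
i=1  r:2·1+1=>3  c:3
col: 1 vs 3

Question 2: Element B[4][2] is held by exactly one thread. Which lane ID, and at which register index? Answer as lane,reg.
10,0

c=2⇒gr=2  r=4⇒th=2,odd=0
L=2*4+2=10  i=0=0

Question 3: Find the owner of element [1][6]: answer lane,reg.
24,1

c:6=>grp=6  r:1=>tig=0,lo=1
L=6*4+0=24  i=1=1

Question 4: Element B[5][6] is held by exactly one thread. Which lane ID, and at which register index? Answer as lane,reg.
c=6->g=6  r=5->t=2,b0=1
L=6*4+2=26  i=1=1

26,1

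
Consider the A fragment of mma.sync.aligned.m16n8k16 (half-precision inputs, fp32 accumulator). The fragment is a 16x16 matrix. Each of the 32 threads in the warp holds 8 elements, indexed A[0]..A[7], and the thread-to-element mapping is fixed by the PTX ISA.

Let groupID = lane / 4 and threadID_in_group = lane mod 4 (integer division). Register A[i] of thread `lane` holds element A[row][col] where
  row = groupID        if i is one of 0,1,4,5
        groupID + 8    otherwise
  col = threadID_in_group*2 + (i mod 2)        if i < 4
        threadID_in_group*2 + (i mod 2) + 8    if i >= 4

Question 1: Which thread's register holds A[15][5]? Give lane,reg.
r:15=>grp=7,rB=1  c:5=>cB=0,tig=2,lo=1
L=7*4+2=30  i=0*4+1*2+1=3

30,3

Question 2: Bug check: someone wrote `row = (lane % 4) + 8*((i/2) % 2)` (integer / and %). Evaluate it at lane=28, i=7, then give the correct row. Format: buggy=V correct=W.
buggy=8 correct=15

`(lane % 4) + 8*((i/2) % 2)`[28,7]⇒8
lane 28⇒28/4=7, 28 mod 4=0
i=7  r:7+8⇒15  c:2·0+1+8⇒9
row: 8 vs 15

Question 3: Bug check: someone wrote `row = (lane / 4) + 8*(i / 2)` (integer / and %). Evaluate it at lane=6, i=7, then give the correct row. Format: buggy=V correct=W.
buggy=25 correct=9

`(lane / 4) + 8*(i / 2)`[6,7]=>25
6: grp=1,tig=2
[7] (1+8,2*2+1+8) = (9,13)
row: 25 vs 9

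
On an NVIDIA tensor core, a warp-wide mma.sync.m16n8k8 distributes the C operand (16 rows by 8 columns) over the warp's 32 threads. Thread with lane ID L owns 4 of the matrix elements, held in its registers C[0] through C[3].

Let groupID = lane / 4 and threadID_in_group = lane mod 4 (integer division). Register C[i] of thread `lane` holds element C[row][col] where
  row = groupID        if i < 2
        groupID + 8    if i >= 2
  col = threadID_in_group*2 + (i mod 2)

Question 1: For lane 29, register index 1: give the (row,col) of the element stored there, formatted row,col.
7,3

lane 29->29/4=7, 29 mod 4=1
i=1  r:7+0->7  c:2·1+1->3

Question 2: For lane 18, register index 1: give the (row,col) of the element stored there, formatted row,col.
lane 18: grp=4 (18/4), tig=2 (18%4)
i=1: r=4+0=4, c=2*2+1=5

4,5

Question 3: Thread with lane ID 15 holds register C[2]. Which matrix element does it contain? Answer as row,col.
L=15⇒gr=15>>2=3, th=15&3=3
[2]⇒row 3+8=11  col 3·2+0=6

11,6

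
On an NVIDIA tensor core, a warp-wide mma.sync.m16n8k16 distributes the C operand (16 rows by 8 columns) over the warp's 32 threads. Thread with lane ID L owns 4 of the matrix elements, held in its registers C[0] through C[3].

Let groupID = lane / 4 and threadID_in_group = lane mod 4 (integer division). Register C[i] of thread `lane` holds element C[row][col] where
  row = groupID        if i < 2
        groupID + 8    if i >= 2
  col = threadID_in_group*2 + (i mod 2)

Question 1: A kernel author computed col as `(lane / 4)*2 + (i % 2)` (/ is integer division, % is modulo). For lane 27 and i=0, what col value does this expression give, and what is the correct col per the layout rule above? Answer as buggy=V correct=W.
`(lane / 4)*2 + (i % 2)`[27,0]=>12
lane 27: grp=6 (27/4), tig=3 (27%4)
i=0: r=6+0=6, c=3*2+0=6
col: 12 vs 6

buggy=12 correct=6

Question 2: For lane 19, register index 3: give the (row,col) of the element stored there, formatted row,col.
L=19=>grp=19>>2=4, tig=19&3=3
[3]=>row 4+8=12  col 3·2+1=7

12,7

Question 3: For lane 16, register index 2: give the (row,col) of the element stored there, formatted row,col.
16: gid=4,tid=0
[2] (4+8,0*2+0) = (12,0)

12,0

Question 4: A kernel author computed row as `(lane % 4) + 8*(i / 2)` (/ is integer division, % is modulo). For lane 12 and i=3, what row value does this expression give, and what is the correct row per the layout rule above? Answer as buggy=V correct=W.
`(lane % 4) + 8*(i / 2)`[12,3]->8
lane 12->12/4=3, 12 mod 4=0
i=3  r:3+8->11  c:2·0+1->1
row: 8 vs 11

buggy=8 correct=11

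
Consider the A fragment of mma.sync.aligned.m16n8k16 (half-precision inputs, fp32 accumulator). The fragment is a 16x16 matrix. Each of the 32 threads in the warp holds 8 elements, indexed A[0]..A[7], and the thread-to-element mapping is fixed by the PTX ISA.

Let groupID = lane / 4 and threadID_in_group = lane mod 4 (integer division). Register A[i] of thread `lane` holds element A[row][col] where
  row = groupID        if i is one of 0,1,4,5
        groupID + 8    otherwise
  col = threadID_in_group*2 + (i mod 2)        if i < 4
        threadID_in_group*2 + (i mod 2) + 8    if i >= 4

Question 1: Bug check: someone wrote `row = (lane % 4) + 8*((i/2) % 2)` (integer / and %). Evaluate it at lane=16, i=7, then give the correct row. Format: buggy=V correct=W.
buggy=8 correct=12

`(lane % 4) + 8*((i/2) % 2)`[16,7]→8
16: G=4,T=0
[7] (4+8,0*2+1+8) = (12,9)
row: 8 vs 12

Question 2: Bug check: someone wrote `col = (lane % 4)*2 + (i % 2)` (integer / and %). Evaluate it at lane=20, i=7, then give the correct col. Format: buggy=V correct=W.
buggy=1 correct=9

`(lane % 4)*2 + (i % 2)`[20,7]⇒1
L=20⇒gr=20>>2=5, th=20&3=0
[7]⇒row 5+8=13  col 0·2+1+8=9
col: 1 vs 9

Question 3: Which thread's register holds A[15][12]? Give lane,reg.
30,6

r: 15->gid=7,r8=1  c: 12->c8=1,tid=2,i&1=0
L=7*4+2=30  i=1*4+1*2+0=6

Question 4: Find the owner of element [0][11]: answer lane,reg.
r=0->g=0,rb=0  c=11->cb=1,t=1,b0=1
L=0*4+1=1  i=1*4+0*2+1=5

1,5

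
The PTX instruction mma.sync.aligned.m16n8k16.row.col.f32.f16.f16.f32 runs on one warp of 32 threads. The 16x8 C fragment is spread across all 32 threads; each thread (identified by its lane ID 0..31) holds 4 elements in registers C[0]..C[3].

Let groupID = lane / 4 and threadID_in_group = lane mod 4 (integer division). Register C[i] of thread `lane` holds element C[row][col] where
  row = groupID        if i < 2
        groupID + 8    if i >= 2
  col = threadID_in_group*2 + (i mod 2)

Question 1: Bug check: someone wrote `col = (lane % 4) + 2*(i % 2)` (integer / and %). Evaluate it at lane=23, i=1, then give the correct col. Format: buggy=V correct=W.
buggy=5 correct=7

`(lane % 4) + 2*(i % 2)`[23,1]→5
lane 23→23/4=5, 23 mod 4=3
i=1  r:5+0→5  c:2·3+1→7
col: 5 vs 7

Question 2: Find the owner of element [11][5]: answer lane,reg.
r: 11->gid=3,r8=1  c: 5->tid=2,i&1=1
L=3*4+2=14  i=1*2+1=3

14,3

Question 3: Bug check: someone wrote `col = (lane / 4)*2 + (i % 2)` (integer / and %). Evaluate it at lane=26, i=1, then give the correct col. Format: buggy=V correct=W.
buggy=13 correct=5

`(lane / 4)*2 + (i % 2)`[26,1]->13
lane 26->26/4=6, 26 mod 4=2
i=1  r:6+0->6  c:2·2+1->5
col: 13 vs 5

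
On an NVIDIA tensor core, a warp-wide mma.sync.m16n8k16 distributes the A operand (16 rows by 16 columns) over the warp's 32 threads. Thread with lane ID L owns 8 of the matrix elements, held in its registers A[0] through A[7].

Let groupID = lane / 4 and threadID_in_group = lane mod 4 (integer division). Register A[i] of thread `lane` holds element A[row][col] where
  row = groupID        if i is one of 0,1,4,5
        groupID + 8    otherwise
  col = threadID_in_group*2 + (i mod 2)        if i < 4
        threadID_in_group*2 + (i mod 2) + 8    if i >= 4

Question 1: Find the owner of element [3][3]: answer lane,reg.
13,1

r=3→G=3,rhi=0  c=3→chi=0,T=1,p=1
L=3*4+1=13  i=0*4+0*2+1=1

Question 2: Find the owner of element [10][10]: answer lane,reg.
r=10⇒gr=2,Rb=1  c=10⇒Cb=1,th=1,odd=0
L=2*4+1=9  i=1*4+1*2+0=6

9,6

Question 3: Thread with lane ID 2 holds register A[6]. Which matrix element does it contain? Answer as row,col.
2: g=0,t=2
[6] (0+8,2*2+0+8) = (8,12)

8,12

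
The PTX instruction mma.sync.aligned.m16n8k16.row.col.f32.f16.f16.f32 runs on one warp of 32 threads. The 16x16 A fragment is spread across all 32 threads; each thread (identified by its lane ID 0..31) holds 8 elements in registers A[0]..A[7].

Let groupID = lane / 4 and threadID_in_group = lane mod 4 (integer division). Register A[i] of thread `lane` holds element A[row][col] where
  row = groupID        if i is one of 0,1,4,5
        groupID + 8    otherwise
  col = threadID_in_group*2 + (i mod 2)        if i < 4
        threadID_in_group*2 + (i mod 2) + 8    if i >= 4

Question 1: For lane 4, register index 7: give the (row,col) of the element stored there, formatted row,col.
9,9

L=4->gid=4>>2=1, tid=4&3=0
[7]->row 1+8=9  col 0·2+1+8=9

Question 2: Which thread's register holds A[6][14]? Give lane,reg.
27,4

r: 6->gid=6,r8=0  c: 14->c8=1,tid=3,i&1=0
L=6*4+3=27  i=1*4+0*2+0=4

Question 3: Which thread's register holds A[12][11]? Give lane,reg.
r=12->g=4,rb=1  c=11->cb=1,t=1,b0=1
L=4*4+1=17  i=1*4+1*2+1=7

17,7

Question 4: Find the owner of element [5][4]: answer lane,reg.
r: 5->gid=5,r8=0  c: 4->c8=0,tid=2,i&1=0
L=5*4+2=22  i=0*4+0*2+0=0

22,0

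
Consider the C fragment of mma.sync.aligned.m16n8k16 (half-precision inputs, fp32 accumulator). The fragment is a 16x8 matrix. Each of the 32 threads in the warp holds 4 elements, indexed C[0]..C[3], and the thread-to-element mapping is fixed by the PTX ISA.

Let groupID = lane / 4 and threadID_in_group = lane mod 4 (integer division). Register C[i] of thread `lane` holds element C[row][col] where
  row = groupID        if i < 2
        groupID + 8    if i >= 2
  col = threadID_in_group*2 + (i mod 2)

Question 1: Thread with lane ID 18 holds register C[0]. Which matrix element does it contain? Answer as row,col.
lane 18->18/4=4, 18 mod 4=2
i=0  r:4+0->4  c:2·2+0->4

4,4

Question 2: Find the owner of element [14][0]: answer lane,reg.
24,2

r:14=>grp=6,rB=1  c:0=>tig=0,lo=0
L=6*4+0=24  i=1*2+0=2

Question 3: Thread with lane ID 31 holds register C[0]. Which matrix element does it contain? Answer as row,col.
31: G=7,T=3
[0] (7+0,3*2+0) = (7,6)

7,6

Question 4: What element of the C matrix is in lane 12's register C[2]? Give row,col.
11,0

L=12->g=12>>2=3, t=12&3=0
[2]->row 3+8=11  col 0·2+0=0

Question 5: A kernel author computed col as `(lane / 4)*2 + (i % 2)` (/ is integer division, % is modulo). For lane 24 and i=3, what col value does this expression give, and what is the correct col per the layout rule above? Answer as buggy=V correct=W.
buggy=13 correct=1

`(lane / 4)*2 + (i % 2)`[24,3]->13
L=24->g=24>>2=6, t=24&3=0
[3]->row 6+8=14  col 0·2+1=1
col: 13 vs 1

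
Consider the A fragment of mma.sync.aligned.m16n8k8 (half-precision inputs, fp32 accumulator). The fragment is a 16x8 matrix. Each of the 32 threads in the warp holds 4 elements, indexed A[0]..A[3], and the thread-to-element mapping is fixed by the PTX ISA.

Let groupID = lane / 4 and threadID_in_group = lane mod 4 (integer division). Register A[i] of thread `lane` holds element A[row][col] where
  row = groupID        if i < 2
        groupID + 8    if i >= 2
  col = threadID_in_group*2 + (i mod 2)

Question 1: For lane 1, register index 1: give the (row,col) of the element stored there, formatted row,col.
0,3

1: g=0,t=1
[1] (0+0,1*2+1) = (0,3)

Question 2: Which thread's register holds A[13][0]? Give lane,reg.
20,2

r=13->g=5,rb=1  c=0->t=0,b0=0
L=5*4+0=20  i=1*2+0=2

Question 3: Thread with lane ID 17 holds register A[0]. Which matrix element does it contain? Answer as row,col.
4,2

lane 17: gid=4 (17/4), tid=1 (17%4)
i=0: r=4+0=4, c=1*2+0=2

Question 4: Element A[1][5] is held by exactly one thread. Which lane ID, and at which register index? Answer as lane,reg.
6,1

r=1⇒gr=1,Rb=0  c=5⇒th=2,odd=1
L=1*4+2=6  i=0*2+1=1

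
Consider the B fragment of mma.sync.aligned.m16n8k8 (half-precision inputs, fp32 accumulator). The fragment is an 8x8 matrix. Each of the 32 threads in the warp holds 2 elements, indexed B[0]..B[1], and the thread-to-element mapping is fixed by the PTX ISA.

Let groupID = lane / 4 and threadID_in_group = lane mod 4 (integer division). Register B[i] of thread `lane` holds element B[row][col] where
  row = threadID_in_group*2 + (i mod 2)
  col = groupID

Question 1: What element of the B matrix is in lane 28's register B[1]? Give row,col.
1,7

lane 28: gr=7 (28/4), th=0 (28%4)
i=1: r=0*2+1=1, c=gr=7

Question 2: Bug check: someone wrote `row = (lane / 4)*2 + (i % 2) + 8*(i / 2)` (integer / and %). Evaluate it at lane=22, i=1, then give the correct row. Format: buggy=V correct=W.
buggy=11 correct=5

`(lane / 4)*2 + (i % 2) + 8*(i / 2)`[22,1]⇒11
lane 22⇒22/4=5, 22 mod 4=2
i=1  r:2·2+1⇒5  c:5
row: 11 vs 5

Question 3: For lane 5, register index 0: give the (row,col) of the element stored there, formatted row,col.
5: gid=1,tid=1
[0] (1*2+0,1) = (2,1)

2,1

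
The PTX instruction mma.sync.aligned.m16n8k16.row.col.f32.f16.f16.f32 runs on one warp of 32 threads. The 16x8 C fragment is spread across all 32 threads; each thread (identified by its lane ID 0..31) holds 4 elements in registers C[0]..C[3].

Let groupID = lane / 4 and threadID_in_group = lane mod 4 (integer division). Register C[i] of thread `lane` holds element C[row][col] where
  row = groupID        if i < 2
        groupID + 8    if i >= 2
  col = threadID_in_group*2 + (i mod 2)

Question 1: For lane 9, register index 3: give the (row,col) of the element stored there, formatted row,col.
10,3

lane 9→9/4=2, 9 mod 4=1
i=3  r:2+8→10  c:2·1+1→3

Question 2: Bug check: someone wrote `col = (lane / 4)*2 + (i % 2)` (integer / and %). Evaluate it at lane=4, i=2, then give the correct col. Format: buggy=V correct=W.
`(lane / 4)*2 + (i % 2)`[4,2]=>2
lane 4: grp=1 (4/4), tig=0 (4%4)
i=2: r=1+8=9, c=0*2+0=0
col: 2 vs 0

buggy=2 correct=0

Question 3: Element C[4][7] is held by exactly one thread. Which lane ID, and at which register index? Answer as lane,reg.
r=4→G=4,rhi=0  c=7→T=3,p=1
L=4*4+3=19  i=0*2+1=1

19,1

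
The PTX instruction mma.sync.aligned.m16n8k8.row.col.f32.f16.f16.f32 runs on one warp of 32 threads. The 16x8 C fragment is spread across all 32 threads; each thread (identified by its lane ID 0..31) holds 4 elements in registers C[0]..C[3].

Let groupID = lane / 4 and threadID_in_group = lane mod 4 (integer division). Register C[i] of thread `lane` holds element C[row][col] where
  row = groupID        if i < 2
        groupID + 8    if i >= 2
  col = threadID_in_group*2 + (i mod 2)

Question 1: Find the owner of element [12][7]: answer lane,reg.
19,3

r: 12->gid=4,r8=1  c: 7->tid=3,i&1=1
L=4*4+3=19  i=1*2+1=3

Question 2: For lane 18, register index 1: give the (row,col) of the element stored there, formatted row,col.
lane 18->18/4=4, 18 mod 4=2
i=1  r:4+0->4  c:2·2+1->5

4,5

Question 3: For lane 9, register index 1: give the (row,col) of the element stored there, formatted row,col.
L=9=>grp=9>>2=2, tig=9&3=1
[1]=>row 2+0=2  col 1·2+1=3

2,3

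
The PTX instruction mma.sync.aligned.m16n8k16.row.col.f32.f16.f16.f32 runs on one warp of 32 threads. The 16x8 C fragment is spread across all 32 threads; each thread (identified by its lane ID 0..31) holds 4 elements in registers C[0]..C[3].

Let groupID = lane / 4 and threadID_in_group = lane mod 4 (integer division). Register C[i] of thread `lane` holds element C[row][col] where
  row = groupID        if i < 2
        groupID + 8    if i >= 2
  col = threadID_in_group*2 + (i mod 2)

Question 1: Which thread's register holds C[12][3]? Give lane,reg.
17,3

r:12=>grp=4,rB=1  c:3=>tig=1,lo=1
L=4*4+1=17  i=1*2+1=3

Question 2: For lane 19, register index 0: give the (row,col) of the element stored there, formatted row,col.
4,6

19: gid=4,tid=3
[0] (4+0,3*2+0) = (4,6)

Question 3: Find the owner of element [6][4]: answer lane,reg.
r=6→G=6,rhi=0  c=4→T=2,p=0
L=6*4+2=26  i=0*2+0=0

26,0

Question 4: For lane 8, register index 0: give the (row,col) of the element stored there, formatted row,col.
2,0

8: gr=2,th=0
[0] (2+0,0*2+0) = (2,0)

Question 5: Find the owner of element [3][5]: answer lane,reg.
r: 3->gid=3,r8=0  c: 5->tid=2,i&1=1
L=3*4+2=14  i=0*2+1=1

14,1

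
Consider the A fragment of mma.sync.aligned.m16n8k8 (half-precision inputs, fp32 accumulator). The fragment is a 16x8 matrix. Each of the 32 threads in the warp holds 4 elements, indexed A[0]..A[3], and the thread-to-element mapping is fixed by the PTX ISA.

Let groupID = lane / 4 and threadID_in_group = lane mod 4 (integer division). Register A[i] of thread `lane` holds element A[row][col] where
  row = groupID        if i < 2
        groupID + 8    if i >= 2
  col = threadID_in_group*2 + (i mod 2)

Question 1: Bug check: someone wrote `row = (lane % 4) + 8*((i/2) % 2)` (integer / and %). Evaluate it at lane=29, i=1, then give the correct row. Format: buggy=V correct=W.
`(lane % 4) + 8*((i/2) % 2)`[29,1]⇒1
L=29⇒gr=29>>2=7, th=29&3=1
[1]⇒row 7+0=7  col 1·2+1=3
row: 1 vs 7

buggy=1 correct=7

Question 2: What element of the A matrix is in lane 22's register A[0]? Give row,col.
L=22->g=22>>2=5, t=22&3=2
[0]->row 5+0=5  col 2·2+0=4

5,4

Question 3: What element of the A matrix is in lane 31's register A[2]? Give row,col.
15,6

31: grp=7,tig=3
[2] (7+8,3*2+0) = (15,6)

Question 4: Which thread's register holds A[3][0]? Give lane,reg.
12,0

r: 3->gid=3,r8=0  c: 0->tid=0,i&1=0
L=3*4+0=12  i=0*2+0=0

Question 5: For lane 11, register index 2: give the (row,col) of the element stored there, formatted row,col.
lane 11⇒11/4=2, 11 mod 4=3
i=2  r:2+8⇒10  c:2·3+0⇒6

10,6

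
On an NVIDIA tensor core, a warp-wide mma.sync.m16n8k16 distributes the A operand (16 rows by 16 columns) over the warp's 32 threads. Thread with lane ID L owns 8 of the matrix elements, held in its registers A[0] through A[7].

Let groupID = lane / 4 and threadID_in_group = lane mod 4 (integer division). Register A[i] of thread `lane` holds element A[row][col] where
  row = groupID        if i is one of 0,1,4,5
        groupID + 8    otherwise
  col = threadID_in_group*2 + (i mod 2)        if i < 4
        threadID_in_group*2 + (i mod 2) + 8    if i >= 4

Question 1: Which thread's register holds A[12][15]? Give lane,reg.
19,7

r=12→G=4,rhi=1  c=15→chi=1,T=3,p=1
L=4*4+3=19  i=1*4+1*2+1=7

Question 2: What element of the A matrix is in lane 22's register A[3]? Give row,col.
lane 22: grp=5 (22/4), tig=2 (22%4)
i=3: r=5+8=13, c=2*2+1+0=5

13,5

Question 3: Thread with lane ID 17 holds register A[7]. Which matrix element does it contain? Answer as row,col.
17: grp=4,tig=1
[7] (4+8,1*2+1+8) = (12,11)

12,11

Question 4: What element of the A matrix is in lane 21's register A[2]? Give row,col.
21: G=5,T=1
[2] (5+8,1*2+0+0) = (13,2)

13,2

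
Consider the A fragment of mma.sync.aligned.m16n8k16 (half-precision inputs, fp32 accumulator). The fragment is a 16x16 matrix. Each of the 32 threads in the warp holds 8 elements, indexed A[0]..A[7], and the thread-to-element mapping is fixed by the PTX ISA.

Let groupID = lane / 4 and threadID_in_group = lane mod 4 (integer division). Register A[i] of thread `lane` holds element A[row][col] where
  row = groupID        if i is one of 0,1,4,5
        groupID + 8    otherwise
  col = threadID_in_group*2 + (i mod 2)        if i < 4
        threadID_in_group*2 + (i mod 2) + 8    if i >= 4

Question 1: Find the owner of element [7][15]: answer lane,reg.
31,5

r: 7->gid=7,r8=0  c: 15->c8=1,tid=3,i&1=1
L=7*4+3=31  i=1*4+0*2+1=5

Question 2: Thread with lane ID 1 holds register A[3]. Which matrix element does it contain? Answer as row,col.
lane 1: G=0 (1/4), T=1 (1%4)
i=3: r=0+8=8, c=1*2+1+0=3

8,3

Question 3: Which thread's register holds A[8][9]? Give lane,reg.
0,7

r=8→G=0,rhi=1  c=9→chi=1,T=0,p=1
L=0*4+0=0  i=1*4+1*2+1=7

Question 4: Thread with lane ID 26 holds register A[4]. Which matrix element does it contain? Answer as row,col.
6,12

L=26=>grp=26>>2=6, tig=26&3=2
[4]=>row 6+0=6  col 2·2+0+8=12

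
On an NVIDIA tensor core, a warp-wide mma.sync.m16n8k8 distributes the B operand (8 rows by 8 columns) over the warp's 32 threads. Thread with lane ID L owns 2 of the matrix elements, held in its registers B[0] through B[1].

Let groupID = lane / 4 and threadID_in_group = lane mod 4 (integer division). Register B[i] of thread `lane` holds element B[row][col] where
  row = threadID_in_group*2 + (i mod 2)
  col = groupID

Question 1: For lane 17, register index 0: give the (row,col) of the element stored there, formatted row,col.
lane 17→17/4=4, 17 mod 4=1
i=0  r:2·1+0→2  c:4

2,4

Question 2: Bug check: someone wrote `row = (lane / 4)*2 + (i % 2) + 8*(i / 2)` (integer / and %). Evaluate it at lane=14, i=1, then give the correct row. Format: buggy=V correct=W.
buggy=7 correct=5

`(lane / 4)*2 + (i % 2) + 8*(i / 2)`[14,1]=>7
lane 14=>14/4=3, 14 mod 4=2
i=1  r:2·2+1=>5  c:3
row: 7 vs 5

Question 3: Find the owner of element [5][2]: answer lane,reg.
10,1

c=2→G=2  r=5→T=2,p=1
L=2*4+2=10  i=1=1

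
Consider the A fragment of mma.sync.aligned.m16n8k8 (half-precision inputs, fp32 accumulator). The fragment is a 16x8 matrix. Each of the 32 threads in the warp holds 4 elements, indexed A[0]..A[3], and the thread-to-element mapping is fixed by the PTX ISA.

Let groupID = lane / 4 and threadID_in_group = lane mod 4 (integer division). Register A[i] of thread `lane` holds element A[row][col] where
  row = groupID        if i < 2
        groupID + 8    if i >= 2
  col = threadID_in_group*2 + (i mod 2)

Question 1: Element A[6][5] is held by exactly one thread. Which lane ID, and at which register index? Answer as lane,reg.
r=6⇒gr=6,Rb=0  c=5⇒th=2,odd=1
L=6*4+2=26  i=0*2+1=1

26,1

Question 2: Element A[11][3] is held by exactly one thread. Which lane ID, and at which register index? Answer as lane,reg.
r: 11->gid=3,r8=1  c: 3->tid=1,i&1=1
L=3*4+1=13  i=1*2+1=3

13,3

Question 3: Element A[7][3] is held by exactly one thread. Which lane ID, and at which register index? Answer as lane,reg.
r=7→G=7,rhi=0  c=3→T=1,p=1
L=7*4+1=29  i=0*2+1=1

29,1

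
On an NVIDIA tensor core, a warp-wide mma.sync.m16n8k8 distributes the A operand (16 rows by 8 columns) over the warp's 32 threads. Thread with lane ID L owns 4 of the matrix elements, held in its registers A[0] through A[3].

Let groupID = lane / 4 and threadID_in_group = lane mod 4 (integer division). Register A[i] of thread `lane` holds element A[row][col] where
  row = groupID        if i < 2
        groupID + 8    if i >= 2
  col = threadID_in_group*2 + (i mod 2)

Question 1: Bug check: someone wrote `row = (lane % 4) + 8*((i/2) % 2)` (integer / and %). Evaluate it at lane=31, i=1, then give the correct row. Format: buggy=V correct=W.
`(lane % 4) + 8*((i/2) % 2)`[31,1]⇒3
31: gr=7,th=3
[1] (7+0,3*2+1) = (7,7)
row: 3 vs 7

buggy=3 correct=7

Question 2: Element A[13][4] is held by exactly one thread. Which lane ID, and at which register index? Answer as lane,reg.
22,2

r=13→G=5,rhi=1  c=4→T=2,p=0
L=5*4+2=22  i=1*2+0=2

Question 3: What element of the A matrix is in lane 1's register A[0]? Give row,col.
0,2

lane 1: gid=0 (1/4), tid=1 (1%4)
i=0: r=0+0=0, c=1*2+0=2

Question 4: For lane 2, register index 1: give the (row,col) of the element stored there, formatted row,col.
0,5

L=2→G=2>>2=0, T=2&3=2
[1]→row 0+0=0  col 2·2+1=5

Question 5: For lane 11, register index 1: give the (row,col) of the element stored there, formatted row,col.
lane 11->11/4=2, 11 mod 4=3
i=1  r:2+0->2  c:2·3+1->7

2,7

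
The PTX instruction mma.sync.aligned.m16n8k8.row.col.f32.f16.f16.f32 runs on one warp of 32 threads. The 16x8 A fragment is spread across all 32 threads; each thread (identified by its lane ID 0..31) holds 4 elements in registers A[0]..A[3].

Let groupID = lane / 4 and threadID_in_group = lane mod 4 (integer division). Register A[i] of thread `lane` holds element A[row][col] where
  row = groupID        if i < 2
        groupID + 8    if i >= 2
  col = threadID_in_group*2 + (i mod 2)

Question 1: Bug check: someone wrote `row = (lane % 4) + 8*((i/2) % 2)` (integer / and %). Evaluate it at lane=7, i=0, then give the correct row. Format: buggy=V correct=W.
buggy=3 correct=1

`(lane % 4) + 8*((i/2) % 2)`[7,0]->3
lane 7: g=1 (7/4), t=3 (7%4)
i=0: r=1+0=1, c=3*2+0=6
row: 3 vs 1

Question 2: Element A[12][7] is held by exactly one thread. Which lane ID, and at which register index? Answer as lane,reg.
r=12→G=4,rhi=1  c=7→T=3,p=1
L=4*4+3=19  i=1*2+1=3

19,3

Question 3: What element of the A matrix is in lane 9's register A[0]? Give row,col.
2,2

lane 9->9/4=2, 9 mod 4=1
i=0  r:2+0->2  c:2·1+0->2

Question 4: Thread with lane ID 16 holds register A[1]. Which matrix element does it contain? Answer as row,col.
4,1

L=16⇒gr=16>>2=4, th=16&3=0
[1]⇒row 4+0=4  col 0·2+1=1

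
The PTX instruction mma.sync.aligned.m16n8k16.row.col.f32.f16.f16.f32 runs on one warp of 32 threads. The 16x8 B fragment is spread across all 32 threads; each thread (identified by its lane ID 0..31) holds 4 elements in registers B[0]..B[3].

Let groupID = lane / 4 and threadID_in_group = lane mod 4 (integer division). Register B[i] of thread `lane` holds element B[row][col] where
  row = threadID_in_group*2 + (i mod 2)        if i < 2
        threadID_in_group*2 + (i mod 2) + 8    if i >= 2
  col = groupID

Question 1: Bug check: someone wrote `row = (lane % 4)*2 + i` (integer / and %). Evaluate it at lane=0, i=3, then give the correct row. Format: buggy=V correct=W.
buggy=3 correct=9

`(lane % 4)*2 + i`[0,3]→3
lane 0→0/4=0, 0 mod 4=0
i=3  r:2·0+1+8→9  c:0
row: 3 vs 9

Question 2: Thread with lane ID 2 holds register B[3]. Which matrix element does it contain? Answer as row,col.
lane 2: gr=0 (2/4), th=2 (2%4)
i=3: r=2*2+1+8=13, c=gr=0

13,0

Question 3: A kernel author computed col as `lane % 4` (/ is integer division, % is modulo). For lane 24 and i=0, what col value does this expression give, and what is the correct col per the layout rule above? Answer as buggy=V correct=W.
buggy=0 correct=6

`lane % 4`[24,0]->0
L=24->g=24>>2=6, t=24&3=0
[0]->row 0·2+0+0=0  col g=6
col: 0 vs 6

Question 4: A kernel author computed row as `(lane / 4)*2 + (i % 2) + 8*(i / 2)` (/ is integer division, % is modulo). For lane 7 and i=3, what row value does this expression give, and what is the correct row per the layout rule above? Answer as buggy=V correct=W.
`(lane / 4)*2 + (i % 2) + 8*(i / 2)`[7,3]->11
lane 7->7/4=1, 7 mod 4=3
i=3  r:2·3+1+8->15  c:1
row: 11 vs 15

buggy=11 correct=15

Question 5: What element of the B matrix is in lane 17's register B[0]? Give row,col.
lane 17->17/4=4, 17 mod 4=1
i=0  r:2·1+0+0->2  c:4

2,4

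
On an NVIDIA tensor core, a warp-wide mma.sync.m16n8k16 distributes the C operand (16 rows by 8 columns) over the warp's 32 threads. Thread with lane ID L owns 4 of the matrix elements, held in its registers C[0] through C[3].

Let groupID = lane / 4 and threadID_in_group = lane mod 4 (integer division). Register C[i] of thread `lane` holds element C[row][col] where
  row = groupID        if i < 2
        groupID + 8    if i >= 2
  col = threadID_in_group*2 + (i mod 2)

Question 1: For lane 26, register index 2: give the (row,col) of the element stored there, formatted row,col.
14,4

26: G=6,T=2
[2] (6+8,2*2+0) = (14,4)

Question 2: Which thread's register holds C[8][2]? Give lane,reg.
r: 8->gid=0,r8=1  c: 2->tid=1,i&1=0
L=0*4+1=1  i=1*2+0=2

1,2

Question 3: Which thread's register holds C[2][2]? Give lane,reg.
r=2→G=2,rhi=0  c=2→T=1,p=0
L=2*4+1=9  i=0*2+0=0

9,0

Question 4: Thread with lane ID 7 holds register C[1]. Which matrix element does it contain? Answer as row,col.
L=7->g=7>>2=1, t=7&3=3
[1]->row 1+0=1  col 3·2+1=7

1,7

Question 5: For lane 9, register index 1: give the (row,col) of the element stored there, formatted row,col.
2,3

9: g=2,t=1
[1] (2+0,1*2+1) = (2,3)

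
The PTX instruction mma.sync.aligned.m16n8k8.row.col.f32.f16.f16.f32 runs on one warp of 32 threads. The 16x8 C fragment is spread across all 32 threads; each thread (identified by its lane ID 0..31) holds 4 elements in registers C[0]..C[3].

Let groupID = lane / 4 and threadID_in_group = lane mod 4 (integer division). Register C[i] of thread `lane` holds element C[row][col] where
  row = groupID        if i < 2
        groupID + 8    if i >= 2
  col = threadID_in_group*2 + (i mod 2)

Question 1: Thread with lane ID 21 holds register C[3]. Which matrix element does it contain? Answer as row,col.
13,3

lane 21: grp=5 (21/4), tig=1 (21%4)
i=3: r=5+8=13, c=1*2+1=3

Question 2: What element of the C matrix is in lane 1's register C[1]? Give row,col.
0,3

lane 1: G=0 (1/4), T=1 (1%4)
i=1: r=0+0=0, c=1*2+1=3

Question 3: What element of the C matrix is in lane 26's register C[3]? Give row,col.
14,5

L=26⇒gr=26>>2=6, th=26&3=2
[3]⇒row 6+8=14  col 2·2+1=5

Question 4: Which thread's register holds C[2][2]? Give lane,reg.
r: 2->gid=2,r8=0  c: 2->tid=1,i&1=0
L=2*4+1=9  i=0*2+0=0

9,0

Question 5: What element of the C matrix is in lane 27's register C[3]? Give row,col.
14,7

27: g=6,t=3
[3] (6+8,3*2+1) = (14,7)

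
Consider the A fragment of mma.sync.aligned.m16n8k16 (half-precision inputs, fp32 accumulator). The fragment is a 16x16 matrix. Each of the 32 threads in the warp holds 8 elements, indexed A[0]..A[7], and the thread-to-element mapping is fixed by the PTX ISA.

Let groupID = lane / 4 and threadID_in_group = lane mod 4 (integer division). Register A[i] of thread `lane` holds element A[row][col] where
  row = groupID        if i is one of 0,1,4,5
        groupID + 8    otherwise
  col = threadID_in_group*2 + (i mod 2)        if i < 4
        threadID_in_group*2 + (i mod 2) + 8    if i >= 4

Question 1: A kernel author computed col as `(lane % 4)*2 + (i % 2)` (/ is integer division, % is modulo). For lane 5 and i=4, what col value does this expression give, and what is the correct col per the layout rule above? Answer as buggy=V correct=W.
buggy=2 correct=10

`(lane % 4)*2 + (i % 2)`[5,4]->2
lane 5: g=1 (5/4), t=1 (5%4)
i=4: r=1+0=1, c=1*2+0+8=10
col: 2 vs 10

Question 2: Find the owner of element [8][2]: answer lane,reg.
r=8⇒gr=0,Rb=1  c=2⇒Cb=0,th=1,odd=0
L=0*4+1=1  i=0*4+1*2+0=2

1,2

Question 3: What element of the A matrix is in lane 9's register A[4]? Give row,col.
2,10

lane 9: gid=2 (9/4), tid=1 (9%4)
i=4: r=2+0=2, c=1*2+0+8=10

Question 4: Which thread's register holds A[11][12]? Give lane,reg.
r:11=>grp=3,rB=1  c:12=>cB=1,tig=2,lo=0
L=3*4+2=14  i=1*4+1*2+0=6

14,6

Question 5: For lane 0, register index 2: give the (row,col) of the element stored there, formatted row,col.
lane 0: G=0 (0/4), T=0 (0%4)
i=2: r=0+8=8, c=0*2+0+0=0

8,0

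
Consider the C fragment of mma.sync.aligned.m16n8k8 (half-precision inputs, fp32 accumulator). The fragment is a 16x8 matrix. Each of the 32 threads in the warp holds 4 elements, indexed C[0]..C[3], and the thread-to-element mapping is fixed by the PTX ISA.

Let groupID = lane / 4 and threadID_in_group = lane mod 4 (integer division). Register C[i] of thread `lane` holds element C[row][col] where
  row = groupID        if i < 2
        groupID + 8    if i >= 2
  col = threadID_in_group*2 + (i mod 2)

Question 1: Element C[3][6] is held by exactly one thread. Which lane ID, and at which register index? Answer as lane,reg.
r:3=>grp=3,rB=0  c:6=>tig=3,lo=0
L=3*4+3=15  i=0*2+0=0

15,0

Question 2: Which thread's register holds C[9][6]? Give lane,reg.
7,2

r=9->g=1,rb=1  c=6->t=3,b0=0
L=1*4+3=7  i=1*2+0=2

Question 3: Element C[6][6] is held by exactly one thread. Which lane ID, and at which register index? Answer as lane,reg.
r: 6->gid=6,r8=0  c: 6->tid=3,i&1=0
L=6*4+3=27  i=0*2+0=0

27,0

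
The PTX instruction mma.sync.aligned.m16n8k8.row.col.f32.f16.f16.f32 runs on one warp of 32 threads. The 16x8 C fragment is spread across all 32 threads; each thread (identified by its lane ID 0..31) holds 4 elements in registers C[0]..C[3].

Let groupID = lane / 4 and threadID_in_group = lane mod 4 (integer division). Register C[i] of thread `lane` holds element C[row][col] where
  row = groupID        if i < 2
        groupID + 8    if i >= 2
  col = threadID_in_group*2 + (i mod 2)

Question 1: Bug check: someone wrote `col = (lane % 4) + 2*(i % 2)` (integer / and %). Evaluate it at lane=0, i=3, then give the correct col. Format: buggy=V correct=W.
buggy=2 correct=1

`(lane % 4) + 2*(i % 2)`[0,3]->2
L=0->gid=0>>2=0, tid=0&3=0
[3]->row 0+8=8  col 0·2+1=1
col: 2 vs 1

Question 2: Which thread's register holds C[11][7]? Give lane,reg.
15,3

r=11→G=3,rhi=1  c=7→T=3,p=1
L=3*4+3=15  i=1*2+1=3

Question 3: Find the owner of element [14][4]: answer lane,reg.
r: 14->gid=6,r8=1  c: 4->tid=2,i&1=0
L=6*4+2=26  i=1*2+0=2

26,2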